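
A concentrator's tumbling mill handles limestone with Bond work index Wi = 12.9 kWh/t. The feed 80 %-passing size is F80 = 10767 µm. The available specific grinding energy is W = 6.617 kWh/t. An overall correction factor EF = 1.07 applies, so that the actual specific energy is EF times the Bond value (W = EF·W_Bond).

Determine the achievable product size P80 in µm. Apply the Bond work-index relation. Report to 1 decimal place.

W = 10·Wi·[P80^(−½) − F80^(−½)]
W_Bond = W / EF = 6.617 / 1.07 = 6.1841 kWh/t
P80^-0.5 = F80^-0.5 + W_Bond/(10 Wi)
  = 6.1841/(10·12.9) + 1/√10767 = 0.047939 + 0.009637 = 0.057576
P80 = (1/0.057576)² = 17.3683² = 301.66 µm

P80 = 301.7 µm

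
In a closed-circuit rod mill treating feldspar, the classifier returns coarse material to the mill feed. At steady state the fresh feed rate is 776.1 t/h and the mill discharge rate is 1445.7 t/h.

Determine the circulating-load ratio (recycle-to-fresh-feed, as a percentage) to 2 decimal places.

CL = 86.28 %

Steady state: M = F + R.
R = M − F = 1445.7 − 776.1 = 669.6 t/h
CL = 100·R/F = 100·669.6/776.1 = 86.28 %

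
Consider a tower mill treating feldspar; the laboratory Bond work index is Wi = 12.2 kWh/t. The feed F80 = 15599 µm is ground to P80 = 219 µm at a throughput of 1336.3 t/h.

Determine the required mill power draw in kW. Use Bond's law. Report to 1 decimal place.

W = 10 Wi (1/√P80 − 1/√F80)  [Bond]
W = 10·12.2·(1/√219 − 1/√15599) = 10·12.2·(0.059567) = 7.2672 kWh/t
P = W·T = 7.2672·1336.3 = 9711.1 kW

P = 9711.1 kW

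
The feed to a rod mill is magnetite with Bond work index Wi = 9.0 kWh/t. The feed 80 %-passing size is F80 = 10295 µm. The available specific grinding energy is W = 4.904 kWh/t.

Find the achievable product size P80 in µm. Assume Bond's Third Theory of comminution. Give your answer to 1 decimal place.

W = 10 Wi (P80^-0.5 − F80^-0.5)
⇒ 1/√P80 = W/(10 Wi) + 1/√F80
  = 4.9040/(10·9.0) + 1/√10295 = 0.054489 + 0.009856 = 0.064345
P80 = (1/0.064345)² = 15.5413² = 241.53 µm

P80 = 241.5 µm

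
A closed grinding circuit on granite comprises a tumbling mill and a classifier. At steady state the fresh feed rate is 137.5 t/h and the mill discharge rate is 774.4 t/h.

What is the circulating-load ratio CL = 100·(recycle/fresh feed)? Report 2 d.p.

CL = 463.20 %

Discharge = new feed + return, hence
R = M − F = 774.4 − 137.5 = 636.9 t/h
CL = 100·R/F = 100·636.9/137.5 = 463.20 %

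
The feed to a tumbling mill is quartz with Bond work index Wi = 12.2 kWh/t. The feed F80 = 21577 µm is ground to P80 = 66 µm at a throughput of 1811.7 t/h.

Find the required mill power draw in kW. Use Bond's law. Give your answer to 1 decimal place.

P = 25701.9 kW

W = 10·Wi·[P80^(−½) − F80^(−½)]
W = 10·12.2·(1/√66 − 1/√21577) = 10·12.2·(0.116284) = 14.1866 kWh/t
P = W·T = 14.1866·1811.7 = 25701.9 kW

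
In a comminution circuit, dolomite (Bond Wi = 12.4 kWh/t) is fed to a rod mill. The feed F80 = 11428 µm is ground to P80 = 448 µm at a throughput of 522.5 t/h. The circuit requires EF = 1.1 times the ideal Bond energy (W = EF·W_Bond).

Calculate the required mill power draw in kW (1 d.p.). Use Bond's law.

P = 2700.5 kW

W = 10 Wi / √P80 − 10 Wi / √F80
W = 10·12.4·(1/√448 − 1/√11428) = 10·12.4·(0.037891) = 4.6985 kWh/t
Corrected W = EF·W_Bond = 1.1·4.6985 = 5.1684 kWh/t
P = W·T = 5.1684·522.5 = 2700.5 kW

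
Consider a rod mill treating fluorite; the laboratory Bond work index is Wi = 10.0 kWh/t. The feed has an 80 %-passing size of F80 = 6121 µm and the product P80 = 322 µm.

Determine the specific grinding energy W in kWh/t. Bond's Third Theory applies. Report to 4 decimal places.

W = 10 Wi (P80^-0.5 − F80^-0.5)
1/√322 = 0.055728;  1/√6121 = 0.012782
W = 10·10.0·(0.055728 − 0.012782) = 4.2946 kWh/t

W = 4.2946 kWh/t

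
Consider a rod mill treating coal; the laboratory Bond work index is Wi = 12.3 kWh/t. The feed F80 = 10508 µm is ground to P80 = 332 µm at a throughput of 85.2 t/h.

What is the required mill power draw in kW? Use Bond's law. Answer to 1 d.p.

W = 10 Wi / √P80 − 10 Wi / √F80
W = 10·12.3·(1/√332 − 1/√10508) = 10·12.3·(0.045127) = 5.5506 kWh/t
Power = W × throughput = 5.5506 kWh/t × 85.2 t/h = 472.9 kW

P = 472.9 kW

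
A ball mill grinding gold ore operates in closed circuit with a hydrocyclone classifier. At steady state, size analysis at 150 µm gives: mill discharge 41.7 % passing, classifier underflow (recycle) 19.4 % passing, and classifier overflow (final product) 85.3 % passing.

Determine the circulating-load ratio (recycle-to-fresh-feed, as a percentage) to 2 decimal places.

Balance %-passing 150 µm (r = R/F):
r = (o − d)/(d − u)
r = (85.3 − 41.7)/(41.7 − 19.4) = 43.6/22.3 = 1.9552
CL = 100·r = 195.52 %

CL = 195.52 %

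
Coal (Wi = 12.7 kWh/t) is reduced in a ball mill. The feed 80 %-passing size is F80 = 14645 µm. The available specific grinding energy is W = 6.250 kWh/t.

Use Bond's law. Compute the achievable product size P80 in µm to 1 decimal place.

P80 = 302.7 µm

W = 10 Wi (P80^-0.5 − F80^-0.5)
P80^(−½) = W/(10 Wi) + F80^(−½)
  = 6.2500/(10·12.7) + 1/√14645 = 0.049213 + 0.008263 = 0.057476
P80 = (1/0.057476)² = 17.3986² = 302.71 µm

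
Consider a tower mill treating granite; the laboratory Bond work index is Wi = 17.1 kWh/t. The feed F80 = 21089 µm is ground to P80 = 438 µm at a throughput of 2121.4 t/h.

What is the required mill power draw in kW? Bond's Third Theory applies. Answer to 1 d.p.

P = 14835.3 kW

Bond: W = 10·Wi·(1/√P80 − 1/√F80)
W = 10·17.1·(1/√438 − 1/√21089) = 10·17.1·(0.040896) = 6.9932 kWh/t
Power = W × throughput = 6.9932 kWh/t × 2121.4 t/h = 14835.3 kW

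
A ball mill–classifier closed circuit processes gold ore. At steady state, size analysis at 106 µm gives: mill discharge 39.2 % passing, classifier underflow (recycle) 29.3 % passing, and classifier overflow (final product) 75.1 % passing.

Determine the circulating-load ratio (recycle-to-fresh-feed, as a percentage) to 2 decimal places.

Let r = R/F. Size balance at 106 µm:
r = (o − d)/(d − u)
r = (75.1 − 39.2)/(39.2 − 29.3) = 35.9/9.9 = 3.6263
CL = 100·r = 362.63 %

CL = 362.63 %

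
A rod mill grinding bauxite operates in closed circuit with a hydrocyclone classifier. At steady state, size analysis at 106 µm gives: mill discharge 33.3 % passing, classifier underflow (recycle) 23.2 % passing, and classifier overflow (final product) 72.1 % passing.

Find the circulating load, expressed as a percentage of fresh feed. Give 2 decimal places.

CL = 384.16 %

Mass balance on the −106 µm fraction:
r = (o − d)/(d − u)
r = (72.1 − 33.3)/(33.3 − 23.2) = 38.8/10.1 = 3.8416
CL = 100·r = 384.16 %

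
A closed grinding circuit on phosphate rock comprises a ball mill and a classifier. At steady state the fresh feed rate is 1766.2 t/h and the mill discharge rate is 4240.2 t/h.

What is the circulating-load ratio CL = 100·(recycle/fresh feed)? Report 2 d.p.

CL = 140.07 %

Mill node: discharge = fresh + recycle.
R = M − F = 4240.2 − 1766.2 = 2474.0 t/h
CL = 100·R/F = 100·2474.0/1766.2 = 140.07 %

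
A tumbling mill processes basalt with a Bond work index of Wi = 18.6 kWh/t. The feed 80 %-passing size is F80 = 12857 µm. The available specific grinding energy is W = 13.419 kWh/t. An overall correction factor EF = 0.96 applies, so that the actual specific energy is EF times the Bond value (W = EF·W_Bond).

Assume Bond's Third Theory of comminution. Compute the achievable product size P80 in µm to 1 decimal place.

P80 = 141.8 µm

W = 10 Wi (P80^-0.5 − F80^-0.5)
W_Bond = W / EF = 13.419 / 0.96 = 13.9781 kWh/t
⇒ 1/√P80 = W_Bond/(10·Wi) + 1/√F80
  = 13.9781/(10·18.6) + 1/√12857 = 0.075151 + 0.008819 = 0.083970
P80 = (1/0.083970)² = 11.9090² = 141.82 µm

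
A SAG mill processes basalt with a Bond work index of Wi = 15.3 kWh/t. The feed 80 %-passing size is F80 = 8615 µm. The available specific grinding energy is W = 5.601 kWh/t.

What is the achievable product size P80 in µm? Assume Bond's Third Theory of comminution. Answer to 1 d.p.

W = 10 Wi (1/√P80 − 1/√F80)  [Bond]
P80^-0.5 = F80^-0.5 + W/(10 Wi)
  = 5.6010/(10·15.3) + 1/√8615 = 0.036608 + 0.010774 = 0.047382
P80 = (1/0.047382)² = 21.1052² = 445.43 µm

P80 = 445.4 µm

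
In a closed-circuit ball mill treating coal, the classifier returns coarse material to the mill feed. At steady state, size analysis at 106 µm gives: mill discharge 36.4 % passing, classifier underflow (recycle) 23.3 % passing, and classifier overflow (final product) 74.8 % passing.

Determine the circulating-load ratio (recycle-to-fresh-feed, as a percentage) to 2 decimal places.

CL = 293.13 %

Two-product formula at 106 µm:
r = (o − d)/(d − u)
r = (74.8 − 36.4)/(36.4 − 23.3) = 38.4/13.1 = 2.9313
CL = 100·r = 293.13 %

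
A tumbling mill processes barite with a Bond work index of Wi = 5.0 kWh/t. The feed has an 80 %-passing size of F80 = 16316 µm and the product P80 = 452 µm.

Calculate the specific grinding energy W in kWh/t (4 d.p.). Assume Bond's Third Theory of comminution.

W = 1.9604 kWh/t

W = 10 Wi / √P80 − 10 Wi / √F80
1/√452 = 0.047036;  1/√16316 = 0.007829
W = 10·5.0·(0.047036 − 0.007829) = 1.9604 kWh/t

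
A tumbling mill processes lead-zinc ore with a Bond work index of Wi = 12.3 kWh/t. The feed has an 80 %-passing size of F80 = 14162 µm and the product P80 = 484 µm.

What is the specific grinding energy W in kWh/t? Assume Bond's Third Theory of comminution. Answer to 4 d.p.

W = 10 Wi (P80^-0.5 − F80^-0.5)
1/√484 = 0.045455;  1/√14162 = 0.008403
W = 10·12.3·(0.045455 − 0.008403) = 4.5573 kWh/t

W = 4.5573 kWh/t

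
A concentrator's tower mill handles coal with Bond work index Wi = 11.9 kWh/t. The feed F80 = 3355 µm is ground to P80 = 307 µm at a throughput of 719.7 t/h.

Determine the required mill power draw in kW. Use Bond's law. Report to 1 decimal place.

P = 3409.4 kW

W = 10 Wi (P80^-0.5 − F80^-0.5)
W = 10·11.9·(1/√307 − 1/√3355) = 10·11.9·(0.039809) = 4.7372 kWh/t
Power = W × throughput = 4.7372 kWh/t × 719.7 t/h = 3409.4 kW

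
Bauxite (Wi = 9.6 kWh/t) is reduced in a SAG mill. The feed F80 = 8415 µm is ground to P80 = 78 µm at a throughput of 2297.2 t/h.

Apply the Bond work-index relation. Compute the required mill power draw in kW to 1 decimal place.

Bond:  W = 10 Wi (1/√P − 1/√F)
W = 10·9.6·(1/√78 − 1/√8415) = 10·9.6·(0.102327) = 9.8233 kWh/t
Mill draw = 9.8233 × 2297.2 = 22566.2 kW

P = 22566.2 kW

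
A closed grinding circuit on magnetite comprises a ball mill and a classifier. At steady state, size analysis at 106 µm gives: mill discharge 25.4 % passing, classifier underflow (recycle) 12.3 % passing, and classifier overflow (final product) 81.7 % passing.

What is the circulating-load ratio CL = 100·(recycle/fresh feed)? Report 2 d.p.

CL = 429.77 %

Balance %-passing 106 µm (r = R/F):
d + r·d = r·u + o → r(d−u) = o−d
r = (81.7 − 25.4)/(25.4 − 12.3) = 56.3/13.1 = 4.2977
CL = 100·r = 429.77 %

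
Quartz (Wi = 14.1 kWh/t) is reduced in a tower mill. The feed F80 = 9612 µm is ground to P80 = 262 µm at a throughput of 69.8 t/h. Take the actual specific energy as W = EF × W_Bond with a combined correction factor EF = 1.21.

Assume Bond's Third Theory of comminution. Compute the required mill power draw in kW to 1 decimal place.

W = 10 Wi (1/√P80 − 1/√F80)  [Bond]
W = 10·14.1·(1/√262 − 1/√9612) = 10·14.1·(0.051580) = 7.2728 kWh/t
Corrected W = EF·W_Bond = 1.21·7.2728 = 8.8001 kWh/t
P = W·T = 8.8001·69.8 = 614.2 kW

P = 614.2 kW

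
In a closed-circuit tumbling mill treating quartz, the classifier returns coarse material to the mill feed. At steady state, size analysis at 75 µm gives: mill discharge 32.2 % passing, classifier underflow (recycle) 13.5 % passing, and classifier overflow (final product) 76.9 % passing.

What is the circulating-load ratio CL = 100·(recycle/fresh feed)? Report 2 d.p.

Balance %-passing 75 µm (r = R/F):
(1+r)d = ru + o → r = (o−d)/(d−u)
r = (76.9 − 32.2)/(32.2 − 13.5) = 44.7/18.7 = 2.3904
CL = 100·r = 239.04 %

CL = 239.04 %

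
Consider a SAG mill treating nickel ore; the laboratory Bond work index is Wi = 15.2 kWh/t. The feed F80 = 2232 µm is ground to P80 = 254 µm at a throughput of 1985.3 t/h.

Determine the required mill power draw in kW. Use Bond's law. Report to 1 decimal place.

P = 12547.1 kW

W = 10·Wi·(P80^(-½) − F80^(-½))
W = 10·15.2·(1/√254 − 1/√2232) = 10·15.2·(0.041579) = 6.3200 kWh/t
Power = W × throughput = 6.3200 kWh/t × 1985.3 t/h = 12547.1 kW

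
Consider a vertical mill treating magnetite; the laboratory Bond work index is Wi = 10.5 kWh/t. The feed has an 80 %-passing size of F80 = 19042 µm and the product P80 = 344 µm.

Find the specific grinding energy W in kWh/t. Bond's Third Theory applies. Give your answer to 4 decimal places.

W_Bond = 10·Wi·(1/√P₈₀ − 1/√F₈₀)
1/√344 = 0.053916;  1/√19042 = 0.007247
W = 10·10.5·(0.053916 − 0.007247) = 4.9003 kWh/t

W = 4.9003 kWh/t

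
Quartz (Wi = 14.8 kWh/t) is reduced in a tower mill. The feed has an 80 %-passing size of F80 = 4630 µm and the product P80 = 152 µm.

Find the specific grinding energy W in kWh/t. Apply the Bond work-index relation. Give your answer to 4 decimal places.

W = 10 Wi / √P80 − 10 Wi / √F80
1/√152 = 0.081111;  1/√4630 = 0.014696
W = 10·14.8·(0.081111 − 0.014696) = 9.8293 kWh/t

W = 9.8293 kWh/t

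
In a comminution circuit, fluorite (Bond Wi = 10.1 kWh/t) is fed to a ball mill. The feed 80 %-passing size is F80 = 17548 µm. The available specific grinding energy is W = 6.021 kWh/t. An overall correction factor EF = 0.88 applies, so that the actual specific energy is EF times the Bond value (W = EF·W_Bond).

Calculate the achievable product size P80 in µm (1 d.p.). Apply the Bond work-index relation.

Bond: W = 10·Wi·(1/√P80 − 1/√F80)
W_Bond = W / EF = 6.021 / 0.88 = 6.8420 kWh/t
⇒ 1/√P80 = W_Bond/(10 Wi) + 1/√F80
  = 6.8420/(10·10.1) + 1/√17548 = 0.067743 + 0.007549 = 0.075292
P80 = (1/0.075292)² = 13.2816² = 176.40 µm

P80 = 176.4 µm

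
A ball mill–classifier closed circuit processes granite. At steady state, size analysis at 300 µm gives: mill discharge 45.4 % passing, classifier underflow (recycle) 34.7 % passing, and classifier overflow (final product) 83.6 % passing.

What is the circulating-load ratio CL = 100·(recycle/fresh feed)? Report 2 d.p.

Let r = R/F. Size balance at 300 µm:
(1+r)·d = r·u + o ⇒ r = (o−d)/(d−u)
r = (83.6 − 45.4)/(45.4 − 34.7) = 38.2/10.7 = 3.5701
CL = 100·r = 357.01 %

CL = 357.01 %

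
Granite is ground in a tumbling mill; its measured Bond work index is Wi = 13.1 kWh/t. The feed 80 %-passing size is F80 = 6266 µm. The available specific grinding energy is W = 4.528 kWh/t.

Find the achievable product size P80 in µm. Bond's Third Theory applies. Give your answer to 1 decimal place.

P80 = 448.9 µm

Bond: W = 10·Wi·(1/√P80 − 1/√F80)
⇒ 1/√P80 = W/(10 Wi) + 1/√F80
  = 4.5280/(10·13.1) + 1/√6266 = 0.034565 + 0.012633 = 0.047198
P80 = (1/0.047198)² = 21.1874² = 448.91 µm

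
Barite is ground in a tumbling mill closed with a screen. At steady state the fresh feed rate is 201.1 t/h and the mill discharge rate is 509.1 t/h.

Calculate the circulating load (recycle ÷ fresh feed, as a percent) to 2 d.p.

M = F + R at steady state, so:
R = M − F = 509.1 − 201.1 = 308.0 t/h
CL = 100·R/F = 100·308.0/201.1 = 153.16 %

CL = 153.16 %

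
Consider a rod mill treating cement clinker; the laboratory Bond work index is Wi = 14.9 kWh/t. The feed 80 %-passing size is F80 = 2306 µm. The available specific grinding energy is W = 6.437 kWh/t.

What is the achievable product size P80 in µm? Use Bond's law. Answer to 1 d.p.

P80 = 243.9 µm

W = 10·Wi·[P80^(−½) − F80^(−½)]
P80^(−½) = W/(10 Wi) + F80^(−½)
  = 6.4370/(10·14.9) + 1/√2306 = 0.043201 + 0.020824 = 0.064026
P80 = (1/0.064026)² = 15.6187² = 243.95 µm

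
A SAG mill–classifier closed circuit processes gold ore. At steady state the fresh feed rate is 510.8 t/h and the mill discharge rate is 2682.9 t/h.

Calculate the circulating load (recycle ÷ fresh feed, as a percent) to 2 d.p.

CL = 425.23 %

Discharge = new feed + return, hence
R = M − F = 2682.9 − 510.8 = 2172.1 t/h
CL = 100·R/F = 100·2172.1/510.8 = 425.23 %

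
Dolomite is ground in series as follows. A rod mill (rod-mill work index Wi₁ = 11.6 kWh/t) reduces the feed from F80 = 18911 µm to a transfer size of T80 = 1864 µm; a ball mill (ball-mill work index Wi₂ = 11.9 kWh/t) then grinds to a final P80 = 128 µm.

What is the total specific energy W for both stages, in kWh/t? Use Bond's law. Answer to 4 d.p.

Bond:  W = 10 Wi (1/√P − 1/√F)
Stage 1 (18911→1864 µm, Wi₁=11.6): W₁ = 10·11.6·(0.023162 − 0.007272) = 1.8433 kWh/t
Stage 2 (1864→128 µm, Wi₂=11.9): W₂ = 10·11.9·(0.088388 − 0.023162) = 7.7619 kWh/t
W = W₁ + W₂ = 1.8433 + 7.7619 = 9.6052 kWh/t

W = 9.6052 kWh/t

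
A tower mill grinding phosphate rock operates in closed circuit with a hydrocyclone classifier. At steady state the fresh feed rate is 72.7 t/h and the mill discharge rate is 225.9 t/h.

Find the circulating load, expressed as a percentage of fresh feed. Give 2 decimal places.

Steady state: M = F + R.
R = M − F = 225.9 − 72.7 = 153.2 t/h
CL = 100·R/F = 100·153.2/72.7 = 210.73 %

CL = 210.73 %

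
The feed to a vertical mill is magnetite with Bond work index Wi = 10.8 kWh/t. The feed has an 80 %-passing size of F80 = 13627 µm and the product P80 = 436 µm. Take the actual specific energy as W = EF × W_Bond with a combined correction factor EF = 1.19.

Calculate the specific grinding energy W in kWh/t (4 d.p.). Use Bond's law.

W = 5.0540 kWh/t

Bond:  W = 10 Wi (1/√P − 1/√F)
1/√436 = 0.047891;  1/√13627 = 0.008566
W = 10·10.8·(0.047891 − 0.008566) = 4.2471 kWh/t
Corrected W = EF·W_Bond = 1.19·4.2471 = 5.0540 kWh/t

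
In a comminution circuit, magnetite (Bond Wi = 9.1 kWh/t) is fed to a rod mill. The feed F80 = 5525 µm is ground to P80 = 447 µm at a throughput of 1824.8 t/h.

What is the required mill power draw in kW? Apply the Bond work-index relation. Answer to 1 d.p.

W = 10·Wi·(P80^(-½) − F80^(-½))
W = 10·9.1·(1/√447 − 1/√5525) = 10·9.1·(0.033845) = 3.0799 kWh/t
Mill draw = 3.0799 × 1824.8 = 5620.2 kW

P = 5620.2 kW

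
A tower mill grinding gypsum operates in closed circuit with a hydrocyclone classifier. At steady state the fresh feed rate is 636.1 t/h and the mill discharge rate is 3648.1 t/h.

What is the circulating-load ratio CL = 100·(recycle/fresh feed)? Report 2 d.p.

M = F + R at steady state, so:
R = M − F = 3648.1 − 636.1 = 3012.0 t/h
CL = 100·R/F = 100·3012.0/636.1 = 473.51 %

CL = 473.51 %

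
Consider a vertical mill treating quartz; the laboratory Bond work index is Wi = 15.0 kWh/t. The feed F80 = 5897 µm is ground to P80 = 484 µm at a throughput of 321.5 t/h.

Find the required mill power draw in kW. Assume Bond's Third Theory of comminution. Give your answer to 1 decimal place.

P = 1564.0 kW

W_Bond = 10·Wi·(1/√P₈₀ − 1/√F₈₀)
W = 10·15.0·(1/√484 − 1/√5897) = 10·15.0·(0.032432) = 4.8649 kWh/t
Power = W × throughput = 4.8649 kWh/t × 321.5 t/h = 1564.0 kW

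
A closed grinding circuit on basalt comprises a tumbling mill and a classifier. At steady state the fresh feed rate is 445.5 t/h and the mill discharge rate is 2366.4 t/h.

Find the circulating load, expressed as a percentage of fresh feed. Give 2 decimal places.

M = F + R at steady state, so:
R = M − F = 2366.4 − 445.5 = 1920.9 t/h
CL = 100·R/F = 100·1920.9/445.5 = 431.18 %

CL = 431.18 %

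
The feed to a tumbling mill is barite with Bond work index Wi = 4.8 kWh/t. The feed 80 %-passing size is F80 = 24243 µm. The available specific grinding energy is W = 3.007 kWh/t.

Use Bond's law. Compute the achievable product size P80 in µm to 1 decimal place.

P80 = 209.6 µm

W = 10·Wi·[P80^(−½) − F80^(−½)]
1/√P80 = 1/√F80 + W/(10·Wi)
  = 3.0070/(10·4.8) + 1/√24243 = 0.062646 + 0.006423 = 0.069068
P80 = (1/0.069068)² = 14.4784² = 209.62 µm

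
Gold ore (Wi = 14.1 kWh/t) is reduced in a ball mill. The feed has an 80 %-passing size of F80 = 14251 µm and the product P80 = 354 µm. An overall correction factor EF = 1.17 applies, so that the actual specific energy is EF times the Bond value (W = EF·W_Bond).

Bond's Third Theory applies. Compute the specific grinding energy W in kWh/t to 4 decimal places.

Bond: W = 10·Wi·(1/√P80 − 1/√F80)
1/√354 = 0.053149;  1/√14251 = 0.008377
W = 10·14.1·(0.053149 − 0.008377) = 6.3129 kWh/t
With EF = 1.17: W = 6.3129·1.17 = 7.3861 kWh/t

W = 7.3861 kWh/t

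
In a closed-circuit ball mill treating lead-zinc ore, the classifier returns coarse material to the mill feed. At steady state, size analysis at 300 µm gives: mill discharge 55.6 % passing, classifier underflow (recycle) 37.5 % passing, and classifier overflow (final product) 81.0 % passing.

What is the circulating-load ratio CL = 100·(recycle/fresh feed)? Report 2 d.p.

CL = 140.33 %

Classifier node, passing 300 µm:
(1+r)·d = r·u + o ⇒ r = (o−d)/(d−u)
r = (81.0 − 55.6)/(55.6 − 37.5) = 25.4/18.1 = 1.4033
CL = 100·r = 140.33 %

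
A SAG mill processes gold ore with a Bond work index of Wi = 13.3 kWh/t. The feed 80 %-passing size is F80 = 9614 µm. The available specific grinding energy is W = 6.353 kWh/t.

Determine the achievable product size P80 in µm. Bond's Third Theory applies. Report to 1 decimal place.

P80 = 297.6 µm

Bond:  W = 10 Wi (1/√P − 1/√F)
1/√P80 = 1/√F80 + W/(10·Wi)
  = 6.3530/(10·13.3) + 1/√9614 = 0.047767 + 0.010199 = 0.057966
P80 = (1/0.057966)² = 17.2516² = 297.62 µm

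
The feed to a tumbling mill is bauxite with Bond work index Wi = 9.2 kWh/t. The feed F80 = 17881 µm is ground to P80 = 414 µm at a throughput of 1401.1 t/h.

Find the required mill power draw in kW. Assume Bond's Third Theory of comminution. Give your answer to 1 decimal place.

W = 10·Wi·[P80^(−½) − F80^(−½)]
W = 10·9.2·(1/√414 − 1/√17881) = 10·9.2·(0.041669) = 3.8335 kWh/t
P = W·T = 3.8335·1401.1 = 5371.2 kW

P = 5371.2 kW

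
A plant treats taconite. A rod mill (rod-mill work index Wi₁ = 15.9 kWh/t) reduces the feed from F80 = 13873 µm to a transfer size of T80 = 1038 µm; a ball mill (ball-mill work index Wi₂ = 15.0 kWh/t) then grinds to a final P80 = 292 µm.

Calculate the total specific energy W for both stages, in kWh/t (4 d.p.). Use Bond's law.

W_Bond = 10·Wi·(1/√P₈₀ − 1/√F₈₀)
Stage 1 (13873→1038 µm, Wi₁=15.9): W₁ = 10·15.9·(0.031039 − 0.008490) = 3.5852 kWh/t
Stage 2 (1038→292 µm, Wi₂=15.0): W₂ = 10·15.0·(0.058521 − 0.031039) = 4.1223 kWh/t
W = W₁ + W₂ = 3.5852 + 4.1223 = 7.7075 kWh/t

W = 7.7075 kWh/t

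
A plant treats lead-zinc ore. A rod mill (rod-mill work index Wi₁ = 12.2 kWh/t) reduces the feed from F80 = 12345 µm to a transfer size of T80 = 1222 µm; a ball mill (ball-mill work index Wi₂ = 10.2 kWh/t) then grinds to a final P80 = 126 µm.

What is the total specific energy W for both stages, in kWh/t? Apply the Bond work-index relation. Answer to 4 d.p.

Bond: W = 10·Wi·(1/√P80 − 1/√F80)
Stage 1 (12345→1222 µm, Wi₁=12.2): W₁ = 10·12.2·(0.028606 − 0.009000) = 2.3920 kWh/t
Stage 2 (1222→126 µm, Wi₂=10.2): W₂ = 10·10.2·(0.089087 − 0.028606) = 6.1690 kWh/t
W = W₁ + W₂ = 2.3920 + 6.1690 = 8.5610 kWh/t

W = 8.5610 kWh/t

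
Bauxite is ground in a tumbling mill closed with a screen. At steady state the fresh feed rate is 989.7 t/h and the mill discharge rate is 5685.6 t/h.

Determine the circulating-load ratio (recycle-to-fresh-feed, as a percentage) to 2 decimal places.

M = F + R at steady state, so:
R = M − F = 5685.6 − 989.7 = 4695.9 t/h
CL = 100·R/F = 100·4695.9/989.7 = 474.48 %

CL = 474.48 %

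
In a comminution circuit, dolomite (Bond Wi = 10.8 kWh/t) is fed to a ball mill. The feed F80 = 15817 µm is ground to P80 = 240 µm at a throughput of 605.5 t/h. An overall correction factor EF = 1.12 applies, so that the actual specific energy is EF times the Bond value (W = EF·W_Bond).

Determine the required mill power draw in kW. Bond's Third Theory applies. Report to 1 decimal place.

P = 4145.3 kW

Bond:  W = 10 Wi (1/√P − 1/√F)
W = 10·10.8·(1/√240 − 1/√15817) = 10·10.8·(0.056598) = 6.1126 kWh/t
Apply correction: 6.1126 × 1.12 = 6.8461 kWh/t
Power = W × throughput = 6.8461 kWh/t × 605.5 t/h = 4145.3 kW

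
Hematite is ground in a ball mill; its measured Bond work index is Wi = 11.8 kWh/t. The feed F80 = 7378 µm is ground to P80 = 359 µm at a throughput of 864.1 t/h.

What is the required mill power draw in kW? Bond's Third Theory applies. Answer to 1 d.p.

W = 10·Wi·(P80^(-½) − F80^(-½))
W = 10·11.8·(1/√359 − 1/√7378) = 10·11.8·(0.041136) = 4.8540 kWh/t
P = W·T = 4.8540·864.1 = 4194.4 kW

P = 4194.4 kW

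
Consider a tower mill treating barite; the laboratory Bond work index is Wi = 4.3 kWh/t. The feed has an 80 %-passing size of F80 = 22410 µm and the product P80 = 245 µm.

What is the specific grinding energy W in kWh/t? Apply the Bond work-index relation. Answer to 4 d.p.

W = 10 Wi (1/√P80 − 1/√F80)  [Bond]
1/√245 = 0.063888;  1/√22410 = 0.006680
W = 10·4.3·(0.063888 − 0.006680) = 2.4599 kWh/t

W = 2.4599 kWh/t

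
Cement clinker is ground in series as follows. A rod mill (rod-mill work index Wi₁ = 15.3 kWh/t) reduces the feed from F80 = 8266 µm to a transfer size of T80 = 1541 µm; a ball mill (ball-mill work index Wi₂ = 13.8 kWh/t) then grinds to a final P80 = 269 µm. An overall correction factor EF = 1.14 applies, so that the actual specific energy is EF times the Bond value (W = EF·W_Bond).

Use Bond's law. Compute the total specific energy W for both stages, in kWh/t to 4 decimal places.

Bond: W = 10·Wi·(1/√P80 − 1/√F80)
Stage 1 (8266→1541 µm, Wi₁=15.3): W₁ = 10·15.3·(0.025474 − 0.010999) = 2.2147 kWh/t
Stage 2 (1541→269 µm, Wi₂=13.8): W₂ = 10·13.8·(0.060971 − 0.025474) = 4.8986 kWh/t
W = W₁ + W₂ = 2.2147 + 4.8986 = 7.1133 kWh/t
With EF = 1.14: W = 7.1133·1.14 = 8.1091 kWh/t

W = 8.1091 kWh/t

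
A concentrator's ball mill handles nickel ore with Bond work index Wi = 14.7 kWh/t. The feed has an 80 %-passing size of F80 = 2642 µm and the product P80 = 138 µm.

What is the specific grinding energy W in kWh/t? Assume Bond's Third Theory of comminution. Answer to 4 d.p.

W = 10·Wi·(P80^(-½) − F80^(-½))
1/√138 = 0.085126;  1/√2642 = 0.019455
W = 10·14.7·(0.085126 − 0.019455) = 9.6536 kWh/t

W = 9.6536 kWh/t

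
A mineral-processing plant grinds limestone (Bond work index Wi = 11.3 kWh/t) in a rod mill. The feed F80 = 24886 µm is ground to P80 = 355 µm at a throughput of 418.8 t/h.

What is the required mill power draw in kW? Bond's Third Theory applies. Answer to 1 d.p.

W = 10 Wi (1/√P80 − 1/√F80)  [Bond]
W = 10·11.3·(1/√355 − 1/√24886) = 10·11.3·(0.046735) = 5.2811 kWh/t
Mill draw = 5.2811 × 418.8 = 2211.7 kW

P = 2211.7 kW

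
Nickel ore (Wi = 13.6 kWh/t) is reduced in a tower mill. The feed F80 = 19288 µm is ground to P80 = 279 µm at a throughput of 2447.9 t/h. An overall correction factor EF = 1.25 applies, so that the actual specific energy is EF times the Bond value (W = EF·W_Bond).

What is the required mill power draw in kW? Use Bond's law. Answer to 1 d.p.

P = 21917.4 kW

W = 10 Wi (1/√P80 − 1/√F80)  [Bond]
W = 10·13.6·(1/√279 − 1/√19288) = 10·13.6·(0.052668) = 7.1629 kWh/t
W_actual = 1.25 × 7.1629 = 8.9536 kWh/t
P_mill = W·ṁ = 8.9536·2447.9 = 21917.4 kW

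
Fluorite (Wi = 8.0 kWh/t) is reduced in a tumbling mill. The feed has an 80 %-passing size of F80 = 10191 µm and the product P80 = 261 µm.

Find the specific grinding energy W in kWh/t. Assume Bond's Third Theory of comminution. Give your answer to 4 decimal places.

W_Bond = 10·Wi·(1/√P₈₀ − 1/√F₈₀)
1/√261 = 0.061898;  1/√10191 = 0.009906
W = 10·8.0·(0.061898 − 0.009906) = 4.1594 kWh/t

W = 4.1594 kWh/t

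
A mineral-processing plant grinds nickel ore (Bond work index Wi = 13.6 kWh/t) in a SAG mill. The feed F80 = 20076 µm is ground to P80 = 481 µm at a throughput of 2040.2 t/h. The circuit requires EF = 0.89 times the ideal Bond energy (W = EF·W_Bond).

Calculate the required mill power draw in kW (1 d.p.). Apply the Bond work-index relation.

W = 10 Wi (P80^-0.5 − F80^-0.5)
W = 10·13.6·(1/√481 − 1/√20076) = 10·13.6·(0.038538) = 5.2412 kWh/t
Corrected W = EF·W_Bond = 0.89·5.2412 = 4.6647 kWh/t
Power = W × throughput = 4.6647 kWh/t × 2040.2 t/h = 9516.9 kW

P = 9516.9 kW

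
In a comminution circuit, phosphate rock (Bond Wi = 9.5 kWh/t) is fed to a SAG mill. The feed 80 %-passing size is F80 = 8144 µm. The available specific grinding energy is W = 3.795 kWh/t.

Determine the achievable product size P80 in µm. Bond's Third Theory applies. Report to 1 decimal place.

W = 10 Wi / √P80 − 10 Wi / √F80
P80^(−½) = W/(10 Wi) + F80^(−½)
  = 3.7950/(10·9.5) + 1/√8144 = 0.039947 + 0.011081 = 0.051028
P80 = (1/0.051028)² = 19.5969² = 384.04 µm

P80 = 384.0 µm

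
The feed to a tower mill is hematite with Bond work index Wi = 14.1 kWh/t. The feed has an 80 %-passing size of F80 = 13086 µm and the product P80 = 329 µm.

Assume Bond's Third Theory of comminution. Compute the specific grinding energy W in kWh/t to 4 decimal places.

W_Bond = 10·Wi·(1/√P₈₀ − 1/√F₈₀)
1/√329 = 0.055132;  1/√13086 = 0.008742
W = 10·14.1·(0.055132 − 0.008742) = 6.5410 kWh/t

W = 6.5410 kWh/t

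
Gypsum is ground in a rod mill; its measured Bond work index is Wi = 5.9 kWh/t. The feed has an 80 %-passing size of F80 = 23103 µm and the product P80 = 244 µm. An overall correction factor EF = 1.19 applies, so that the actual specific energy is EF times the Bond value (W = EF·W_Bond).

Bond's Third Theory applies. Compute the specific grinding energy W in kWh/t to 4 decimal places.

W = 4.0328 kWh/t

W = 10·Wi·(P80^(-½) − F80^(-½))
1/√244 = 0.064018;  1/√23103 = 0.006579
W = 10·5.9·(0.064018 − 0.006579) = 3.3889 kWh/t
With EF = 1.19: W = 3.3889·1.19 = 4.0328 kWh/t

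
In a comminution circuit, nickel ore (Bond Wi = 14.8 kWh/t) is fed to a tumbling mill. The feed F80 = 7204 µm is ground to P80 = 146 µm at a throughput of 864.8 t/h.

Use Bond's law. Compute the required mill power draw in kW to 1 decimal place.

Bond:  W = 10 Wi (1/√P − 1/√F)
W = 10·14.8·(1/√146 − 1/√7204) = 10·14.8·(0.070979) = 10.5049 kWh/t
Power = W × throughput = 10.5049 kWh/t × 864.8 t/h = 9084.6 kW

P = 9084.6 kW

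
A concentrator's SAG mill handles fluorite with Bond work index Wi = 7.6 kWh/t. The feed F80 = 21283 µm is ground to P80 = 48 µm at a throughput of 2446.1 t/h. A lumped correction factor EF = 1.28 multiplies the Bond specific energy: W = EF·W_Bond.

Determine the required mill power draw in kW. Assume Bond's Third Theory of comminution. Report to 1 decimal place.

P = 32715.0 kW

Bond:  W = 10 Wi (1/√P − 1/√F)
W = 10·7.6·(1/√48 − 1/√21283) = 10·7.6·(0.137483) = 10.4487 kWh/t
W_actual = 1.28 × 10.4487 = 13.3743 kWh/t
P_mill = W·ṁ = 13.3743·2446.1 = 32715.0 kW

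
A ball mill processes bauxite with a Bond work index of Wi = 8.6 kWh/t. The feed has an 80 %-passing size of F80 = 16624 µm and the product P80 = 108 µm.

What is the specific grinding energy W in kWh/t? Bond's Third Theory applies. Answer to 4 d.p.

W = 7.6083 kWh/t

Bond:  W = 10 Wi (1/√P − 1/√F)
1/√108 = 0.096225;  1/√16624 = 0.007756
W = 10·8.6·(0.096225 − 0.007756) = 7.6083 kWh/t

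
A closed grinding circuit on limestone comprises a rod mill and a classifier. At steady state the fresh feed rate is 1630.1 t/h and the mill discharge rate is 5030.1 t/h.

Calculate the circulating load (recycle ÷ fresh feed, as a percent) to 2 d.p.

M = F + R at steady state, so:
R = M − F = 5030.1 − 1630.1 = 3400.0 t/h
CL = 100·R/F = 100·3400.0/1630.1 = 208.58 %

CL = 208.58 %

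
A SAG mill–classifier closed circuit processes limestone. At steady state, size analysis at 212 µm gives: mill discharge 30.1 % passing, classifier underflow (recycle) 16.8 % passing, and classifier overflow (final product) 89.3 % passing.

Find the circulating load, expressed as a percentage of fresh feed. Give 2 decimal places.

Classifier node, passing 212 µm:
(1+r)d = ru + o → r = (o−d)/(d−u)
r = (89.3 − 30.1)/(30.1 − 16.8) = 59.2/13.3 = 4.4511
CL = 100·r = 445.11 %

CL = 445.11 %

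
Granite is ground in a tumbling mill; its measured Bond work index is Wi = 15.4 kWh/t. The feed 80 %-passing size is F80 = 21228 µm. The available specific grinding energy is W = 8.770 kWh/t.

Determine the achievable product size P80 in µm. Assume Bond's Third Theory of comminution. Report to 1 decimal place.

P80 = 245.6 µm

Bond:  W = 10 Wi (1/√P − 1/√F)
P80^(−½) = W/(10 Wi) + F80^(−½)
  = 8.7700/(10·15.4) + 1/√21228 = 0.056948 + 0.006863 = 0.063812
P80 = (1/0.063812)² = 15.6711² = 245.58 µm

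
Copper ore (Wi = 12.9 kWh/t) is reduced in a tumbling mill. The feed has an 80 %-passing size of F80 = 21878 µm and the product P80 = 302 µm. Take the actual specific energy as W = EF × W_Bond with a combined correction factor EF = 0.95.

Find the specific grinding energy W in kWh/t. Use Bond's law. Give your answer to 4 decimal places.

Bond: W = 10·Wi·(1/√P80 − 1/√F80)
1/√302 = 0.057544;  1/√21878 = 0.006761
W = 10·12.9·(0.057544 − 0.006761) = 6.5510 kWh/t
Corrected W = EF·W_Bond = 0.95·6.5510 = 6.2234 kWh/t

W = 6.2234 kWh/t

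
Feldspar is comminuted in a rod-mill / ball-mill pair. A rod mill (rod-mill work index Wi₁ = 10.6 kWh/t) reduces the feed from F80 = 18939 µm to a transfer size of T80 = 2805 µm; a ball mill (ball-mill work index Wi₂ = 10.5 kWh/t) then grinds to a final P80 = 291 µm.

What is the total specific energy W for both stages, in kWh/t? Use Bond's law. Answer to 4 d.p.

Bond: W = 10·Wi·(1/√P80 − 1/√F80)
Stage 1 (18939→2805 µm, Wi₁=10.6): W₁ = 10·10.6·(0.018881 − 0.007266) = 1.2312 kWh/t
Stage 2 (2805→291 µm, Wi₂=10.5): W₂ = 10·10.5·(0.058621 − 0.018881) = 4.1727 kWh/t
W = W₁ + W₂ = 1.2312 + 4.1727 = 5.4038 kWh/t

W = 5.4038 kWh/t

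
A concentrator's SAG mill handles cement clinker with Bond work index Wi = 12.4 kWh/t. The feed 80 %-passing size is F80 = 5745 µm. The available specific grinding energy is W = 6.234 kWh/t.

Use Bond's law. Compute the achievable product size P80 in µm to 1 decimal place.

P80 = 248.3 µm

W = 10·Wi·(P80^(-½) − F80^(-½))
⇒ 1/√P80 = W/(10·Wi) + 1/√F80
  = 6.2340/(10·12.4) + 1/√5745 = 0.050274 + 0.013193 = 0.063468
P80 = (1/0.063468)² = 15.7561² = 248.25 µm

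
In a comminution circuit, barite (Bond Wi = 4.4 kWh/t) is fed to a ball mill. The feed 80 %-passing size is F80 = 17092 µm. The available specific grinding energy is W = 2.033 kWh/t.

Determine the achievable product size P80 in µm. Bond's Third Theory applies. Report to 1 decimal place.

P80 = 344.8 µm

W_Bond = 10·Wi·(1/√P₈₀ − 1/√F₈₀)
P80^-0.5 = F80^-0.5 + W/(10 Wi)
  = 2.0330/(10·4.4) + 1/√17092 = 0.046205 + 0.007649 = 0.053854
P80 = (1/0.053854)² = 18.5689² = 344.80 µm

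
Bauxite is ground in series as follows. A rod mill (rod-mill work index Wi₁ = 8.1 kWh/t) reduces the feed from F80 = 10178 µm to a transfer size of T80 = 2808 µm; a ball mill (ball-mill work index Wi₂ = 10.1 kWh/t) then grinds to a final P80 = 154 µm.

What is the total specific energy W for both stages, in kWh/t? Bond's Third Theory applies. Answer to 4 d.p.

W = 6.9585 kWh/t

W = 10 Wi / √P80 − 10 Wi / √F80
Stage 1 (10178→2808 µm, Wi₁=8.1): W₁ = 10·8.1·(0.018871 − 0.009912) = 0.7257 kWh/t
Stage 2 (2808→154 µm, Wi₂=10.1): W₂ = 10·10.1·(0.080582 − 0.018871) = 6.2328 kWh/t
W = W₁ + W₂ = 0.7257 + 6.2328 = 6.9585 kWh/t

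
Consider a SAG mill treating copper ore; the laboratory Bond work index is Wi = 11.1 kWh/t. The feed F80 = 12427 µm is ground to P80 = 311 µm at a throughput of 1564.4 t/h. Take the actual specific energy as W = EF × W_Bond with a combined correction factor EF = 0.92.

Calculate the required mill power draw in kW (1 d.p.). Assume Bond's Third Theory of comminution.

P = 7625.9 kW

W = 10 Wi (1/√P80 − 1/√F80)  [Bond]
W = 10·11.1·(1/√311 − 1/√12427) = 10·11.1·(0.047734) = 5.2985 kWh/t
Corrected W = EF·W_Bond = 0.92·5.2985 = 4.8746 kWh/t
Power = W × throughput = 4.8746 kWh/t × 1564.4 t/h = 7625.9 kW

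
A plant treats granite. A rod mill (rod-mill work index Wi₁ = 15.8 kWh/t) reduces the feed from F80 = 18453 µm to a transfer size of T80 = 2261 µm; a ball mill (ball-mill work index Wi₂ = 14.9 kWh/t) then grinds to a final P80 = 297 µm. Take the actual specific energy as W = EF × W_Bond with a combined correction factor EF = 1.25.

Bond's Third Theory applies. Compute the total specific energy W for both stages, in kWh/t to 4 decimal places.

W = 9.5900 kWh/t

W = 10 Wi (P80^-0.5 − F80^-0.5)
Stage 1 (18453→2261 µm, Wi₁=15.8): W₁ = 10·15.8·(0.021031 − 0.007362) = 2.1597 kWh/t
Stage 2 (2261→297 µm, Wi₂=14.9): W₂ = 10·14.9·(0.058026 − 0.021031) = 5.5123 kWh/t
W = W₁ + W₂ = 2.1597 + 5.5123 = 7.6720 kWh/t
Apply correction: 7.6720 × 1.25 = 9.5900 kWh/t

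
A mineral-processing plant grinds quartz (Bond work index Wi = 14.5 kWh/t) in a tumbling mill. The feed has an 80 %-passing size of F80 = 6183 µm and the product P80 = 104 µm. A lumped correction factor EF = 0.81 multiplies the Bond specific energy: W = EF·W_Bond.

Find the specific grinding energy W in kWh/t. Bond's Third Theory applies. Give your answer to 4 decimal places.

Bond: W = 10·Wi·(1/√P80 − 1/√F80)
1/√104 = 0.098058;  1/√6183 = 0.012717
W = 10·14.5·(0.098058 − 0.012717) = 12.3744 kWh/t
Apply correction: 12.3744 × 0.81 = 10.0233 kWh/t

W = 10.0233 kWh/t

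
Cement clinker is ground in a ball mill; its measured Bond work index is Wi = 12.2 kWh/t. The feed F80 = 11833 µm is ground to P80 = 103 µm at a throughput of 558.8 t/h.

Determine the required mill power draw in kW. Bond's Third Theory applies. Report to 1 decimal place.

Bond: W = 10·Wi·(1/√P80 − 1/√F80)
W = 10·12.2·(1/√103 − 1/√11833) = 10·12.2·(0.089340) = 10.8995 kWh/t
P = W·T = 10.8995·558.8 = 6090.6 kW

P = 6090.6 kW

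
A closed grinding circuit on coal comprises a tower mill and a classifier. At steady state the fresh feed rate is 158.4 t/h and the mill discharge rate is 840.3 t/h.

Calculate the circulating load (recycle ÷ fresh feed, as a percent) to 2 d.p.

Mill node: discharge = fresh + recycle.
R = M − F = 840.3 − 158.4 = 681.9 t/h
CL = 100·R/F = 100·681.9/158.4 = 430.49 %

CL = 430.49 %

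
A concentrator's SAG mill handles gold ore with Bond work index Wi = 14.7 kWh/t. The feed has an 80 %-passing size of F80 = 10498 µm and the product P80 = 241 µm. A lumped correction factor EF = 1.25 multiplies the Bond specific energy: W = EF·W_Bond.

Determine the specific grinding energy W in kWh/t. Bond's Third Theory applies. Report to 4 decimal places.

W = 10·Wi·(P80^(-½) − F80^(-½))
1/√241 = 0.064416;  1/√10498 = 0.009760
W = 10·14.7·(0.064416 − 0.009760) = 8.0344 kWh/t
Corrected W = EF·W_Bond = 1.25·8.0344 = 10.0430 kWh/t

W = 10.0430 kWh/t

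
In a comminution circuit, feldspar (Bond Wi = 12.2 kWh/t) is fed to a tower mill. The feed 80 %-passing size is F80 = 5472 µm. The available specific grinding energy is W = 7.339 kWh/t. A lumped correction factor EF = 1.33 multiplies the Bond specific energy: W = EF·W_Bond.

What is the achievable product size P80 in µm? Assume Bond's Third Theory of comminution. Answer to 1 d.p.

Bond: W = 10·Wi·(1/√P80 − 1/√F80)
W_Bond = W / EF = 7.339 / 1.33 = 5.5180 kWh/t
1/√P80 = 1/√F80 + W_Bond/(10·Wi)
  = 5.5180/(10·12.2) + 1/√5472 = 0.045230 + 0.013518 = 0.058748
P80 = (1/0.058748)² = 17.0218² = 289.74 µm

P80 = 289.7 µm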